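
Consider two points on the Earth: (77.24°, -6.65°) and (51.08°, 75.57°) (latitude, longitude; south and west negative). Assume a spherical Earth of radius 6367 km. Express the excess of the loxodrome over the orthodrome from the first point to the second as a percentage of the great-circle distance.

7.3%

Great circle: σ = 0.6800 rad → d_gc = Rσ = 4329.4 km
Rhumb: Δφ = -0.4566, Δλ = +1.4350, Δψ = -1.1506, q = Δφ/Δψ = 0.3968 → d_rh = R√(Δφ²+q²Δλ²) = 4647.2 km
Excess = (4647.2 − 4329.4) / 4329.4 = 317.8 / 4329.4 = 7.34% ≈ 7.3%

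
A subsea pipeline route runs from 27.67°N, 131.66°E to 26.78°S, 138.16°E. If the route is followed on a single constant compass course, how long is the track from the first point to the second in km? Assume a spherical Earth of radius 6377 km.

Δψ = ln[tan(π/4+φ₂/2)/tan(π/4+φ₁/2)] = -0.9883;  Δφ = -0.9503 rad,  Δλ = +0.1134 rad
q = Δφ/Δψ = 0.9616
d = R·√(Δφ² + q²Δλ²) = 6377·0.95657 = 6100 km

6100 km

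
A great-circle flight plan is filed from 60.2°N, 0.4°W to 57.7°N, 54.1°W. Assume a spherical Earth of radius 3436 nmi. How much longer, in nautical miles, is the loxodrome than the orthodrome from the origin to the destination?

45 nmi

Great circle: cos σ = sin φ₁ sin φ₂ + cos φ₁ cos φ₂ cos Δλ,  σ = 0.4719 rad → d_gc = 1621.5 nmi
Rhumb line: Δψ = -0.0846, q = Δφ/Δψ = 0.5155, d_rh = R√(Δφ²+q²Δλ²) = 1666.9 nmi
Excess = 1666.9 − 1621.5 = 45.4 ≈ 45 nmi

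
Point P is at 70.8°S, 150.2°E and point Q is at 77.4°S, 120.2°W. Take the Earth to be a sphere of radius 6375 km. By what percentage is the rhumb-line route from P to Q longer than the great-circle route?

Great circle: σ = 0.3972 rad → d_gc = Rσ = 2532.4 km
Rhumb: Δφ = -0.1152, Δλ = +1.5638, Δψ = -0.4266, q = Δφ/Δψ = 0.2700 → d_rh = R√(Δφ²+q²Δλ²) = 2790.4 km
Excess = (2790.4 − 2532.4) / 2532.4 = 258.0 / 2532.4 = 10.19% ≈ 10.2%

10.2%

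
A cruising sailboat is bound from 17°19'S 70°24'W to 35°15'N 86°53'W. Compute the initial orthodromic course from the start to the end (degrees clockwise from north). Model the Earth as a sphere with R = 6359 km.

N = sin Δλ·cos φ₂ = -0.2317;  D = cos φ₁ sin φ₂ − sin φ₁ cos φ₂ cos Δλ = +0.7841
initial course = atan2(N, D) = 343.54°

343.5°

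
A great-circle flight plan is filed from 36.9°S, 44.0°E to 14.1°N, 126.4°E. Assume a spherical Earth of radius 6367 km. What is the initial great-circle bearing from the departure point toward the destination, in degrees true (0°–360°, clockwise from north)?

N = sin Δλ·cos φ₂ = +0.9614;  D = cos φ₁ sin φ₂ − sin φ₁ cos φ₂ cos Δλ = +0.2718
initial course = atan2(N, D) = 74.21°

74.2°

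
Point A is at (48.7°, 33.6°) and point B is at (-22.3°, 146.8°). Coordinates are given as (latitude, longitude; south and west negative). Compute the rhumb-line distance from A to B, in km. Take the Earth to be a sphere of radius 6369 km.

Rhumb course C = atan2(Δλ, Δψ) with Δψ = ln[tan(π/4+φ₂/2)/tan(π/4+φ₁/2)] = -1.3753, Δλ = +1.9757 → C = 124.84°
d = R·|Δφ| / |cos C| = 6369·1.23918 / 0.57131 = 13815 km

13815 km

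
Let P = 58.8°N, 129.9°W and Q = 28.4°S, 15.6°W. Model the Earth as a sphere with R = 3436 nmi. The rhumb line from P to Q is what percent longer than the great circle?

3.1%

Great circle: σ = 2.2073 rad → d_gc = Rσ = 7584.1 nmi
Rhumb: Δφ = -1.5219, Δλ = +1.9949, Δψ = -1.7931, q = Δφ/Δψ = 0.8488 → d_rh = R√(Δφ²+q²Δλ²) = 7822.6 nmi
Excess = (7822.6 − 7584.1) / 7584.1 = 238.5 / 7584.1 = 3.14% ≈ 3.1%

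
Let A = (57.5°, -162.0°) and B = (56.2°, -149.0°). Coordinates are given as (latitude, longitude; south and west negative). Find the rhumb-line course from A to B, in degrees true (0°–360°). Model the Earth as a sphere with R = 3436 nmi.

Δψ = ln[tan(π/4+φ₂/2)/tan(π/4+φ₁/2)] = -0.0415
Δλ = +0.2269 rad (taken the short way round)
course = atan2(Δλ, Δψ) = 100.36°

100.4°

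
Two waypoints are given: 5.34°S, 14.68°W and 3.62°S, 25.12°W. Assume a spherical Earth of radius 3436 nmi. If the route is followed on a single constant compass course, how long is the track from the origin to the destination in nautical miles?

Δψ = ln[tan(π/4+φ₂/2)/tan(π/4+φ₁/2)] = +0.0301;  Δφ = +0.0300 rad,  Δλ = -0.1822 rad
q = Δφ/Δψ = 0.9969
d = R·√(Δφ² + q²Δλ²) = 3436·0.18411 = 633 nmi

633 nmi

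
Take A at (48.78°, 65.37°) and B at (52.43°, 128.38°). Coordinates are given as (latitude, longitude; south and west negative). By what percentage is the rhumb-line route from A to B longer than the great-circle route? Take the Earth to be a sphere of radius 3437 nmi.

Great circle: σ = 0.6785 rad → d_gc = Rσ = 2331.9 nmi
Rhumb: Δφ = +0.0637, Δλ = +1.0997, Δψ = +0.1004, q = Δφ/Δψ = 0.6342 → d_rh = R√(Δφ²+q²Δλ²) = 2407.3 nmi
Excess = (2407.3 − 2331.9) / 2331.9 = 75.4 / 2331.9 = 3.23% ≈ 3.2%

3.2%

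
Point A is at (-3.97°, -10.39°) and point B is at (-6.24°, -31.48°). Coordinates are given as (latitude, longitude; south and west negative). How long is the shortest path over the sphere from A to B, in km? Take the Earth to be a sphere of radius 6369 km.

2348 km

Haversine: a = sin²(Δφ/2)+cos φ₁ cos φ₂ sin²(Δλ/2) = 0.03361;  σ = 2·atan2(√a,√(1−a))
σ = 21.126° → d = Rσ = 6369·0.36872 = 2348 km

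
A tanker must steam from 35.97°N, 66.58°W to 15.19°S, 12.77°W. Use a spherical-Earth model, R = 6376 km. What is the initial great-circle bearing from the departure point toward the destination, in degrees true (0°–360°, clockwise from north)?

θ = atan2( sin Δλ·cos φ₂ ,  cos φ₁ sin φ₂ − sin φ₁ cos φ₂ cos Δλ )
  = atan2(+0.7789, -0.5468) = 125.07°

125.1°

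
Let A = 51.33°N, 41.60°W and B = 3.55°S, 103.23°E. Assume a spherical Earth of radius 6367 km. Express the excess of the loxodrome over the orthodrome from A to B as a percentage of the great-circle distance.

10.2%

Great circle: σ = 2.1629 rad → d_gc = Rσ = 13771.4 km
Rhumb: Δφ = -0.9578, Δλ = +2.5278, Δψ = -1.1093, q = Δφ/Δψ = 0.8635 → d_rh = R√(Δφ²+q²Δλ²) = 15175.9 km
Excess = (15175.9 − 13771.4) / 13771.4 = 1404.5 / 13771.4 = 10.20% ≈ 10.2%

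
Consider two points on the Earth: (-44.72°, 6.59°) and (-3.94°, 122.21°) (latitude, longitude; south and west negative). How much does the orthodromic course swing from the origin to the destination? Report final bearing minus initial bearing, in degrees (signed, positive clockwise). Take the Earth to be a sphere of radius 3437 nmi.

-69.8°

Initial bearing θ₁ = atan2(sin Δλ cos φ₂, cos φ₁ sin φ₂ − sin φ₁ cos φ₂ cos Δλ) = 111.39°
Final bearing θ₂ = (initial bearing from the destination back to the start) + 180° = 41.54°
Δθ = θ₂ − θ₁ = -69.8°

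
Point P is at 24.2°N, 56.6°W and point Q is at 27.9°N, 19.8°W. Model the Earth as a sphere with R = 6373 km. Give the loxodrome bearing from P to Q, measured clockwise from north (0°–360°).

Meridional parts: M(φ₁)=+0.4355, M(φ₂)=+0.5074 → ΔM = +0.0719;  Δλ = +0.6423 rad
tan C = Δλ / ΔM = +8.9333 → C = 83.61°

83.6°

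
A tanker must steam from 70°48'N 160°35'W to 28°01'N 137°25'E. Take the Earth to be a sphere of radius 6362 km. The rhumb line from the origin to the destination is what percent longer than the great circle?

3.1%

Great circle: σ = 0.9522 rad → d_gc = Rσ = 6057.8 km
Rhumb: Δφ = -0.7467, Δλ = -1.0821, Δψ = -1.2673, q = Δφ/Δψ = 0.5892 → d_rh = R√(Δφ²+q²Δλ²) = 6246.7 km
Excess = (6246.7 − 6057.8) / 6057.8 = 188.9 / 6057.8 = 3.12% ≈ 3.1%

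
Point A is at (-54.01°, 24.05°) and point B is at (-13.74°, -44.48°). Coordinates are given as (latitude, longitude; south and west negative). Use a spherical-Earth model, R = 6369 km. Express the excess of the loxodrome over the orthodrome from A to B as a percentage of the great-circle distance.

2.2%

Great circle: σ = 1.1581 rad → d_gc = Rσ = 7375.7 km
Rhumb: Δφ = +0.7028, Δλ = -1.1961, Δψ = +0.8823, q = Δφ/Δψ = 0.7966 → d_rh = R√(Δφ²+q²Δλ²) = 7540.6 km
Excess = (7540.6 − 7375.7) / 7375.7 = 164.9 / 7375.7 = 2.24% ≈ 2.2%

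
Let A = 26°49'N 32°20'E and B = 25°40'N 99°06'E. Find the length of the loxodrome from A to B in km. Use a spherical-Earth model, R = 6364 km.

Δψ = ln[tan(π/4+φ₂/2)/tan(π/4+φ₁/2)] = -0.0224;  Δφ = -0.0201 rad,  Δλ = +1.1653 rad
q = Δφ/Δψ = 0.8969
d = R·√(Δφ² + q²Δλ²) = 6364·1.04537 = 6653 km

6653 km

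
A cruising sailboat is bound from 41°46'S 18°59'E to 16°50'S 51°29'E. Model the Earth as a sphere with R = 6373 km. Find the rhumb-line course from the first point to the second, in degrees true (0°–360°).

48.3°

Meridional parts: M(φ₁)=-0.8037, M(φ₂)=-0.2981 → ΔM = +0.5056;  Δλ = +0.5672 rad
tan C = Δλ / ΔM = +1.1219 → C = 48.29°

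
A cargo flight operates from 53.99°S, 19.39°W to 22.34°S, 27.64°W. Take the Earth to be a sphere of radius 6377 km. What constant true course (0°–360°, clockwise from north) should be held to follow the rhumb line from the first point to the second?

Δψ = ln[tan(π/4+φ₂/2)/tan(π/4+φ₁/2)] = +0.7237
Δλ = -0.1440 rad (taken the short way round)
course = atan2(Δλ, Δψ) = 348.75°

348.7°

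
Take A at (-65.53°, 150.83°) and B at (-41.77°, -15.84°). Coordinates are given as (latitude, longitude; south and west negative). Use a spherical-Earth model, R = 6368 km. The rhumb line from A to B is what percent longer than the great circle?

Great circle: σ = 1.2601 rad → d_gc = Rσ = 8024.5 km
Rhumb: Δφ = +0.4147, Δλ = -2.9089, Δψ = +0.7248, q = Δφ/Δψ = 0.5722 → d_rh = R√(Δφ²+q²Δλ²) = 10922.7 km
Excess = (10922.7 − 8024.5) / 8024.5 = 2898.2 / 8024.5 = 36.12% ≈ 36.1%

36.1%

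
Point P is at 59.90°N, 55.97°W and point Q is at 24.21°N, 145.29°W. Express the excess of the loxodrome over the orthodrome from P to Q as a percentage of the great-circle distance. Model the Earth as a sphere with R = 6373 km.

5.6%

Great circle: σ = 1.2023 rad → d_gc = Rσ = 7662.3 km
Rhumb: Δφ = -0.6229, Δλ = -1.5589, Δψ = -0.8778, q = Δφ/Δψ = 0.7097 → d_rh = R√(Δφ²+q²Δλ²) = 8091.2 km
Excess = (8091.2 − 7662.3) / 7662.3 = 428.9 / 7662.3 = 5.60% ≈ 5.6%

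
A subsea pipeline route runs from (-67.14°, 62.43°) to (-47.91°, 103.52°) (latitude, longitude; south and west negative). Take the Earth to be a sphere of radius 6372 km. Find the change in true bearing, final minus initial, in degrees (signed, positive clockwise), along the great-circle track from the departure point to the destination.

Initial bearing θ₁ = atan2(sin Δλ cos φ₂, cos φ₁ sin φ₂ − sin φ₁ cos φ₂ cos Δλ) = 68.09°
Final bearing θ₂ = (initial bearing from the destination back to the start) + 180° = 32.53°
Δθ = θ₂ − θ₁ = -35.6°

-35.6°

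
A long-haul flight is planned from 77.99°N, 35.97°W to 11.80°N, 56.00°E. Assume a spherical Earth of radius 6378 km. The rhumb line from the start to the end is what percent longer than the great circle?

6.7%

Great circle: σ = 1.3766 rad → d_gc = Rσ = 8779.7 km
Rhumb: Δφ = -1.1552, Δλ = +1.6052, Δψ = -2.0445, q = Δφ/Δψ = 0.5650 → d_rh = R√(Δφ²+q²Δλ²) = 9367.6 km
Excess = (9367.6 − 8779.7) / 8779.7 = 587.9 / 8779.7 = 6.70% ≈ 6.7%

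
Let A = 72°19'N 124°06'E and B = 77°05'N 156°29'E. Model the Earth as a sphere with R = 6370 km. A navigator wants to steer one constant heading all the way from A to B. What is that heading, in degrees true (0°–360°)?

Meridional parts: M(φ₁)=+1.8608, M(φ₂)=+2.1786 → ΔM = +0.3178;  Δλ = +0.5652 rad
tan C = Δλ / ΔM = +1.7782 → C = 60.65°

60.6°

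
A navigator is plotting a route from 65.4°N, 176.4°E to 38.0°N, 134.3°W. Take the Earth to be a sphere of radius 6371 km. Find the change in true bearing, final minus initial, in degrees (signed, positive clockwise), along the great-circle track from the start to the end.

Initial bearing θ₁ = atan2(sin Δλ cos φ₂, cos φ₁ sin φ₂ − sin φ₁ cos φ₂ cos Δλ) = 109.45°
Final bearing θ₂ = (initial bearing from the destination back to the start) + 180° = 150.12°
Δθ = θ₂ − θ₁ = +40.7°

+40.7°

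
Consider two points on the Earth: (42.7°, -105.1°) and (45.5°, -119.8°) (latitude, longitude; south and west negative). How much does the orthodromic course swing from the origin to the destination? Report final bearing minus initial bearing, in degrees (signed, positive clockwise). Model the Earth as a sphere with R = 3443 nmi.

Initial bearing θ₁ = atan2(sin Δλ cos φ₂, cos φ₁ sin φ₂ − sin φ₁ cos φ₂ cos Δλ) = 289.91°
Final bearing θ₂ = (initial bearing from the destination back to the start) + 180° = 279.64°
Δθ = θ₂ − θ₁ = -10.3°

-10.3°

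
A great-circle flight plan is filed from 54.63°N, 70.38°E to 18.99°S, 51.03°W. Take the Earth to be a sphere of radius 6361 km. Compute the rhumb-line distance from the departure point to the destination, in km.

Δψ = ln[tan(π/4+φ₂/2)/tan(π/4+φ₁/2)] = -1.4807;  Δφ = -1.2849 rad,  Δλ = -2.1190 rad
q = Δφ/Δψ = 0.8678
d = R·√(Δφ² + q²Δλ²) = 6361·2.24326 = 14269 km

14269 km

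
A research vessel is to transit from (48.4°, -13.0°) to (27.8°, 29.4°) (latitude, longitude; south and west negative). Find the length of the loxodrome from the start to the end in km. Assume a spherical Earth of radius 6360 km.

Δψ = ln[tan(π/4+φ₂/2)/tan(π/4+φ₁/2)] = -0.4625;  Δφ = -0.3595 rad,  Δλ = +0.7400 rad
q = Δφ/Δψ = 0.7774
d = R·√(Δφ² + q²Δλ²) = 6360·0.67839 = 4315 km

4315 km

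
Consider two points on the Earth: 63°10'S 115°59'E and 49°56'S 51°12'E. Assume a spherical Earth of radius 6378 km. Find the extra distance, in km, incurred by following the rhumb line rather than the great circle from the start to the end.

Great circle: cos σ = sin φ₁ sin φ₂ + cos φ₁ cos φ₂ cos Δλ,  σ = 0.6323 rad → d_gc = 4032.7 km
Rhumb line: Δψ = +0.4243, q = Δφ/Δψ = 0.5443, d_rh = R√(Δφ²+q²Δλ²) = 4192.5 km
Excess = 4192.5 − 4032.7 = 159.8 ≈ 160 km

160 km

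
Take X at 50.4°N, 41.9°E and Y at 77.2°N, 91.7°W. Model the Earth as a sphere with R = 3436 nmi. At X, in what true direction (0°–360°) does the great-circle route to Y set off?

θ = atan2( sin Δλ·cos φ₂ ,  cos φ₁ sin φ₂ − sin φ₁ cos φ₂ cos Δλ )
  = atan2(-0.1604, +0.7393) = 347.76°

347.8°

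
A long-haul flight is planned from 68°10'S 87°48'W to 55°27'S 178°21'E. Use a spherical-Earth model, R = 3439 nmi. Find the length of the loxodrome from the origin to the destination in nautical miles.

Δψ = ln[tan(π/4+φ₂/2)/tan(π/4+φ₁/2)] = +0.4777;  Δφ = +0.2219 rad,  Δλ = -1.6380 rad
q = Δφ/Δψ = 0.4646
d = R·√(Δφ² + q²Δλ²) = 3439·0.79270 = 2726 nmi

2726 nmi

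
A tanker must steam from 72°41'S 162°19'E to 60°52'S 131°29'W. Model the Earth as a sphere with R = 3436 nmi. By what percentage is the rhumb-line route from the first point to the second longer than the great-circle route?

Great circle: σ = 0.4682 rad → d_gc = Rσ = 1608.8 nmi
Rhumb: Δφ = +0.2062, Δλ = +1.1554, Δψ = +0.5344, q = Δφ/Δψ = 0.3859 → d_rh = R√(Δφ²+q²Δλ²) = 1688.0 nmi
Excess = (1688.0 − 1608.8) / 1608.8 = 79.2 / 1608.8 = 4.92% ≈ 4.9%

4.9%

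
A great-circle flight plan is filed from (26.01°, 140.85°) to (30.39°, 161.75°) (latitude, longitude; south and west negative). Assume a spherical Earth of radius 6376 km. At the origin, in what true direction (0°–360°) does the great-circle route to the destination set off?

71.8°

θ = atan2( sin Δλ·cos φ₂ ,  cos φ₁ sin φ₂ − sin φ₁ cos φ₂ cos Δλ )
  = atan2(+0.3077, +0.1013) = 71.79°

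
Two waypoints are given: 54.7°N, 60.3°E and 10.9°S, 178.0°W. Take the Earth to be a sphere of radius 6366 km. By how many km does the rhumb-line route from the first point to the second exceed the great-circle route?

697 km

Great circle: cos σ = sin φ₁ sin φ₂ + cos φ₁ cos φ₂ cos Δλ,  σ = 2.0404 rad → d_gc = 12988.9 km
Rhumb line: Δψ = -1.3365, q = Δφ/Δψ = 0.8566, d_rh = R√(Δφ²+q²Δλ²) = 13685.7 km
Excess = 13685.7 − 12988.9 = 696.8 ≈ 697 km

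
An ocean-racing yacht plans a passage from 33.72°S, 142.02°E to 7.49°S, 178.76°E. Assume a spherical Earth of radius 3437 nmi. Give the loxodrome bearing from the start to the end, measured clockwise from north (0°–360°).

52.4°

Meridional parts: M(φ₁)=-0.6258, M(φ₂)=-0.1311 → ΔM = +0.4947;  Δλ = +0.6412 rad
tan C = Δλ / ΔM = +1.2963 → C = 52.35°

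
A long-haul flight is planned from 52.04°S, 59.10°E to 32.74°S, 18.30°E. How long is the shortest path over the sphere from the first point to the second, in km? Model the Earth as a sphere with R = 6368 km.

cos σ = sin φ₁ sin φ₂ + cos φ₁ cos φ₂ cos Δλ
      = sin(-52.04°)sin(-32.74°) + cos(-52.04°)cos(-32.74°)cos(-40.80°) = 0.8181
σ = 35.108° → d = Rσ = 6368·0.61274 = 3902 km

3902 km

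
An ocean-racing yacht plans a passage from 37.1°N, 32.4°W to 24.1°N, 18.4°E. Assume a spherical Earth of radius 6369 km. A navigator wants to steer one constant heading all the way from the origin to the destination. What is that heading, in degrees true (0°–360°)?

Meridional parts: M(φ₁)=+0.6982, M(φ₂)=+0.4336 → ΔM = -0.2646;  Δλ = +0.8866 rad
tan C = Δλ / ΔM = -3.3512 → C = 106.62°

106.6°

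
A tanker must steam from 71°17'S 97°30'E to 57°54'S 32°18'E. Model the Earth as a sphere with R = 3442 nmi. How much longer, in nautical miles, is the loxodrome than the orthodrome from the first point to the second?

Great circle: cos σ = sin φ₁ sin φ₂ + cos φ₁ cos φ₂ cos Δλ,  σ = 0.5077 rad → d_gc = 1747.6 nmi
Rhumb line: Δψ = +0.5571, q = Δφ/Δψ = 0.4193, d_rh = R√(Δφ²+q²Δλ²) = 1828.4 nmi
Excess = 1828.4 − 1747.6 = 80.8 ≈ 81 nmi

81 nmi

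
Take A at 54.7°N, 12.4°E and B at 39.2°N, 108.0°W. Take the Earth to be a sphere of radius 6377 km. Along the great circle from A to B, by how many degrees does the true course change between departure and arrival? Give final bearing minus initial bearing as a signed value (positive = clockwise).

-104.3°

Initial bearing θ₁ = atan2(sin Δλ cos φ₂, cos φ₁ sin φ₂ − sin φ₁ cos φ₂ cos Δλ) = 315.71°
Final bearing θ₂ = (initial bearing from the destination back to the start) + 180° = 211.38°
Δθ = θ₂ − θ₁ = -104.3°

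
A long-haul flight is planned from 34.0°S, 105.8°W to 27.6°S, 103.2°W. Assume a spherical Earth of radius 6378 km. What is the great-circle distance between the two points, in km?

cos σ = sin φ₁ sin φ₂ + cos φ₁ cos φ₂ cos Δλ
      = sin(-34.00°)sin(-27.60°) + cos(-34.00°)cos(-27.60°)cos(2.60°) = 0.9930
σ = 6.778° → d = Rσ = 6378·0.11829 = 754 km

754 km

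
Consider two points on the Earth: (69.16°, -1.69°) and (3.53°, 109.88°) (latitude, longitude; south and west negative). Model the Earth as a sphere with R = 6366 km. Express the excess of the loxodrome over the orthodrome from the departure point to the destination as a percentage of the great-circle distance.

8.5%

Great circle: σ = 1.6439 rad → d_gc = Rσ = 10464.8 km
Rhumb: Δφ = -1.1455, Δλ = +1.9473, Δψ = -1.6317, q = Δφ/Δψ = 0.7020 → d_rh = R√(Δφ²+q²Δλ²) = 11353.3 km
Excess = (11353.3 − 10464.8) / 10464.8 = 888.5 / 10464.8 = 8.49% ≈ 8.5%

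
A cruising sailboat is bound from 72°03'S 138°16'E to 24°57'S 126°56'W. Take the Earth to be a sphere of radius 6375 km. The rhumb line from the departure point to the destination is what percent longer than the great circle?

Great circle: σ = 1.1833 rad → d_gc = Rσ = 7543.2 km
Rhumb: Δφ = +0.8221, Δλ = +1.6546, Δψ = +1.3956, q = Δφ/Δψ = 0.5890 → d_rh = R√(Δφ²+q²Δλ²) = 8127.9 km
Excess = (8127.9 − 7543.2) / 7543.2 = 584.7 / 7543.2 = 7.751% ≈ 7.8%

7.8%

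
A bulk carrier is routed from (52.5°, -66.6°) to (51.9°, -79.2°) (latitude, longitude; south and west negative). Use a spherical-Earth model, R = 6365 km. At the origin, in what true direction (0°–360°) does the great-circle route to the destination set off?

270.6°

θ = atan2( sin Δλ·cos φ₂ ,  cos φ₁ sin φ₂ − sin φ₁ cos φ₂ cos Δλ )
  = atan2(-0.1346, +0.0013) = 270.56°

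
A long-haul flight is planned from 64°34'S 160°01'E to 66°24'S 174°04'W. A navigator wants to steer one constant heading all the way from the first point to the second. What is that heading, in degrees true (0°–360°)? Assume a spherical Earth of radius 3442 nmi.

Meridional parts: M(φ₁)=-1.4887, M(φ₂)=-1.5658 → ΔM = -0.0771;  Δλ = +0.4523 rad
tan C = Δλ / ΔM = -5.8633 → C = 99.68°

99.7°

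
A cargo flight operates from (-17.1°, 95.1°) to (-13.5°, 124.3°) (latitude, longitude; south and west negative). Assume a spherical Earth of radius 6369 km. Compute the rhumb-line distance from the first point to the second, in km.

3156 km

Rhumb course C = atan2(Δλ, Δψ) with Δψ = ln[tan(π/4+φ₂/2)/tan(π/4+φ₁/2)] = +0.0652, Δλ = +0.5096 → C = 82.71°
d = R·|Δφ| / |cos C| = 6369·0.06283 / 0.12681 = 3156 km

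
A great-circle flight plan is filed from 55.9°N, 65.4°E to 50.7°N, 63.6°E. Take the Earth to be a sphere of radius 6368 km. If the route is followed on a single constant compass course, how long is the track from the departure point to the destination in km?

590 km

Rhumb course C = atan2(Δλ, Δψ) with Δψ = ln[tan(π/4+φ₂/2)/tan(π/4+φ₁/2)] = -0.1521, Δλ = -0.0314 → C = 191.67°
d = R·|Δφ| / |cos C| = 6368·0.09076 / 0.97933 = 590 km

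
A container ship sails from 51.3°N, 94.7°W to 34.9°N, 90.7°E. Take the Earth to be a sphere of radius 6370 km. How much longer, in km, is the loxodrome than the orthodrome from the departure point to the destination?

3743 km

Great circle: cos σ = sin φ₁ sin φ₂ + cos φ₁ cos φ₂ cos Δλ,  σ = 1.6348 rad → d_gc = 10413.9 km
Rhumb line: Δψ = -0.3958, q = Δφ/Δψ = 0.7232, d_rh = R√(Δφ²+q²Δλ²) = 14157.2 km
Excess = 14157.2 − 10413.9 = 3743.3 ≈ 3743 km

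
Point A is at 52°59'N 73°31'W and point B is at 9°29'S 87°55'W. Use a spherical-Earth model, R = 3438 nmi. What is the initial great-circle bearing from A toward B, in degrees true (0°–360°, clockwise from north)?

195.9°

N = sin Δλ·cos φ₂ = -0.2453;  D = cos φ₁ sin φ₂ − sin φ₁ cos φ₂ cos Δλ = -0.8620
initial course = atan2(N, D) = 195.88°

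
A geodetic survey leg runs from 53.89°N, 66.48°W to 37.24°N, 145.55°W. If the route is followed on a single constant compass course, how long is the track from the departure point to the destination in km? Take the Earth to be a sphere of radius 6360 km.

Δψ = ln[tan(π/4+φ₂/2)/tan(π/4+φ₁/2)] = -0.4197;  Δφ = -0.2906 rad,  Δλ = -1.3800 rad
q = Δφ/Δψ = 0.6924
d = R·√(Δφ² + q²Δλ²) = 6360·0.99879 = 6352 km

6352 km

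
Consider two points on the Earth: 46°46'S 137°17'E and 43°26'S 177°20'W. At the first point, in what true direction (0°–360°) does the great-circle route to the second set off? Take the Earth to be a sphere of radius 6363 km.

100.9°

θ = atan2( sin Δλ·cos φ₂ ,  cos φ₁ sin φ₂ − sin φ₁ cos φ₂ cos Δλ )
  = atan2(+0.5169, -0.0993) = 100.88°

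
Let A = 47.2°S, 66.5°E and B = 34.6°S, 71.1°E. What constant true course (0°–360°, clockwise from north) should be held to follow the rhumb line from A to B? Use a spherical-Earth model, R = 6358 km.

15.4°

Δψ = ln[tan(π/4+φ₂/2)/tan(π/4+φ₁/2)] = +0.2924
Δλ = +0.0803 rad (taken the short way round)
course = atan2(Δλ, Δψ) = 15.35°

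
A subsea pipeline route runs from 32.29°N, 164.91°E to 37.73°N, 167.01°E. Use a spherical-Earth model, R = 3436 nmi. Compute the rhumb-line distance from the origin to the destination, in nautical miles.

342 nmi

Δψ = ln[tan(π/4+φ₂/2)/tan(π/4+φ₁/2)] = +0.1160;  Δφ = +0.0949 rad,  Δλ = +0.0367 rad
q = Δφ/Δψ = 0.8184
d = R·√(Δφ² + q²Δλ²) = 3436·0.09957 = 342 nmi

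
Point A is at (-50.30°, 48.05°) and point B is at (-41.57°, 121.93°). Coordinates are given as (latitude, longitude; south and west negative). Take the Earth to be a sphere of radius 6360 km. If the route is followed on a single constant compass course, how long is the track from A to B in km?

5768 km

Δψ = ln[tan(π/4+φ₂/2)/tan(π/4+φ₁/2)] = +0.2198;  Δφ = +0.1524 rad,  Δλ = +1.2894 rad
q = Δφ/Δψ = 0.6934
d = R·√(Δφ² + q²Δλ²) = 6360·0.90694 = 5768 km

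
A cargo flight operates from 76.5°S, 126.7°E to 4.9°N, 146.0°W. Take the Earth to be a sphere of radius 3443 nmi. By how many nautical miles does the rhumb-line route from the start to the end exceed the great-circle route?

Great circle: cos σ = sin φ₁ sin φ₂ + cos φ₁ cos φ₂ cos Δλ,  σ = 1.6430 rad → d_gc = 5656.7 nmi
Rhumb line: Δψ = +2.2197, q = Δφ/Δψ = 0.6400, d_rh = R√(Δφ²+q²Δλ²) = 5933.0 nmi
Excess = 5933.0 − 5656.7 = 276.3 ≈ 276 nmi

276 nmi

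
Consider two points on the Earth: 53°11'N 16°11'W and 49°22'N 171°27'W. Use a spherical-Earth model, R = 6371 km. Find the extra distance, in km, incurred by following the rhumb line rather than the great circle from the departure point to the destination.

Great circle: cos σ = sin φ₁ sin φ₂ + cos φ₁ cos φ₂ cos Δλ,  σ = 1.3149 rad → d_gc = 8377.4 km
Rhumb line: Δψ = -0.1066, q = Δφ/Δψ = 0.6251, d_rh = R√(Δφ²+q²Δλ²) = 10800.7 km
Excess = 10800.7 − 8377.4 = 2423.3 ≈ 2423 km

2423 km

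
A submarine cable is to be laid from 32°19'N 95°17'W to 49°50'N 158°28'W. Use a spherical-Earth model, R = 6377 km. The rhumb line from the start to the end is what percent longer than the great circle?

2.4%

Great circle: σ = 0.8574 rad → d_gc = Rσ = 5467.3 km
Rhumb: Δφ = +0.3057, Δλ = -1.1028, Δψ = +0.4096, q = Δφ/Δψ = 0.7464 → d_rh = R√(Δφ²+q²Δλ²) = 5599.2 km
Excess = (5599.2 − 5467.3) / 5467.3 = 131.9 / 5467.3 = 2.41% ≈ 2.4%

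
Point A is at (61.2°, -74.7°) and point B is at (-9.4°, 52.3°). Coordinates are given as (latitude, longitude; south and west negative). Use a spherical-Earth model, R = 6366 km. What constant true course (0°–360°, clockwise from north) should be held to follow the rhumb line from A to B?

124.5°

Δψ = ln[tan(π/4+φ₂/2)/tan(π/4+φ₁/2)] = -1.5244
Δλ = +2.2166 rad (taken the short way round)
course = atan2(Δλ, Δψ) = 124.52°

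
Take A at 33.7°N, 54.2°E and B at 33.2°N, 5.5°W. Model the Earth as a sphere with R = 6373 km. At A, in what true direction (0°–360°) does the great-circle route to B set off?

287.0°

θ = atan2( sin Δλ·cos φ₂ ,  cos φ₁ sin φ₂ − sin φ₁ cos φ₂ cos Δλ )
  = atan2(-0.7225, +0.2213) = 287.03°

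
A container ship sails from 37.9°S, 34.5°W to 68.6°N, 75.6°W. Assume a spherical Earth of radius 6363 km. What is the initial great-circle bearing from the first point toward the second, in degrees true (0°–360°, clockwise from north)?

θ = atan2( sin Δλ·cos φ₂ ,  cos φ₁ sin φ₂ − sin φ₁ cos φ₂ cos Δλ )
  = atan2(-0.2399, +0.9036) = 345.13°

345.1°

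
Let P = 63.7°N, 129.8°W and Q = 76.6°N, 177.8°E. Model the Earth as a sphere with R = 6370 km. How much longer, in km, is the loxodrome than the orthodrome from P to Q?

Great circle: cos σ = sin φ₁ sin φ₂ + cos φ₁ cos φ₂ cos Δλ,  σ = 0.3633 rad → d_gc = 2314.20 km
Rhumb line: Δψ = +0.6875, q = Δφ/Δψ = 0.3275, d_rh = R√(Δφ²+q²Δλ²) = 2386.75 km
Excess = 2386.75 − 2314.20 = 72.55 ≈ 73 km

73 km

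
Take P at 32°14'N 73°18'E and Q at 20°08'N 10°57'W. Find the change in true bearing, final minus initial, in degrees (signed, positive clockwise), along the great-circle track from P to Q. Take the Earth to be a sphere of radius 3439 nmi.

At departure: θ₁ = atan2(sin Δλ cos φ₂, cos φ₁ sin φ₂ − sin φ₁ cos φ₂ cos Δλ) = 284.47°
At arrival: θ₂ = atan2(sin Δλ cos φ₁, −cos φ₂ sin φ₁ + sin φ₂ cos φ₁ cos Δλ) = 240.74°
Δθ = θ₂ − θ₁ = -43.7°

-43.7°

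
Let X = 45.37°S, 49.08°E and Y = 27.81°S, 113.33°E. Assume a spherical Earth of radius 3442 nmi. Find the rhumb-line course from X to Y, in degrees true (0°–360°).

71.1°

Meridional parts: M(φ₁)=-0.8905, M(φ₂)=-0.5056 → ΔM = +0.3849;  Δλ = +1.1214 rad
tan C = Δλ / ΔM = +2.9134 → C = 71.06°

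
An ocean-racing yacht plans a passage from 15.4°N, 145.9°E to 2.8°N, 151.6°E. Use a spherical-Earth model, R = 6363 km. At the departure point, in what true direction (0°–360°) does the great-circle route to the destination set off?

N = sin Δλ·cos φ₂ = +0.0992;  D = cos φ₁ sin φ₂ − sin φ₁ cos φ₂ cos Δλ = -0.2168
initial course = atan2(N, D) = 155.42°

155.4°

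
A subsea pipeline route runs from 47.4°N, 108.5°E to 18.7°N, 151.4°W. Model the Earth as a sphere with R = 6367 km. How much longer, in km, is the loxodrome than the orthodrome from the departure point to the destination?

Great circle: cos σ = sin φ₁ sin φ₂ + cos φ₁ cos φ₂ cos Δλ,  σ = 1.4469 rad → d_gc = 9212.5 km
Rhumb line: Δψ = -0.6096, q = Δφ/Δψ = 0.8217, d_rh = R√(Δφ²+q²Δλ²) = 9681.1 km
Excess = 9681.1 − 9212.5 = 468.6 ≈ 469 km

469 km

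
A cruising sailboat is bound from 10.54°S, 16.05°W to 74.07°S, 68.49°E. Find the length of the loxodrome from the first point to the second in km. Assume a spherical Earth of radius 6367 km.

9166 km

Δψ = ln[tan(π/4+φ₂/2)/tan(π/4+φ₁/2)] = -1.7817;  Δφ = -1.1088 rad,  Δλ = +1.4755 rad
q = Δφ/Δψ = 0.6223
d = R·√(Δφ² + q²Δλ²) = 6367·1.43967 = 9166 km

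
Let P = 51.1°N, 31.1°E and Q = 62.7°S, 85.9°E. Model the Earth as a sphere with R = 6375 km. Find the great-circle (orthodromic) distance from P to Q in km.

Haversine: a = sin²(Δφ/2)+cos φ₁ cos φ₂ sin²(Δλ/2) = 0.76277;  σ = 2·atan2(√a,√(1−a))
σ = 121.705° → d = Rσ = 6375·2.12415 = 13541 km

13541 km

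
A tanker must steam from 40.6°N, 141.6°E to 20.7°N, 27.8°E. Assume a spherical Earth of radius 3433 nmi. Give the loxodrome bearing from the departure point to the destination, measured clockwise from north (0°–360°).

258.4°

Meridional parts: M(φ₁)=+0.7766, M(φ₂)=+0.3694 → ΔM = -0.4072;  Δλ = -1.9862 rad
tan C = Δλ / ΔM = +4.8773 → C = 258.41°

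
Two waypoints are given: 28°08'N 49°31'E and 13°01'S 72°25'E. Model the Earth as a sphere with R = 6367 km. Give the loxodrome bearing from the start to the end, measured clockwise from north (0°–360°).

Meridional parts: M(φ₁)=+0.5120, M(φ₂)=-0.2292 → ΔM = -0.7412;  Δλ = +0.3997 rad
tan C = Δλ / ΔM = -0.5392 → C = 151.66°

151.7°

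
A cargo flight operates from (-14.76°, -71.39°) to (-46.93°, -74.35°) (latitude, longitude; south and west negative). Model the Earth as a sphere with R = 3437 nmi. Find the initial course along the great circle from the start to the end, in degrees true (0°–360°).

θ = atan2( sin Δλ·cos φ₂ ,  cos φ₁ sin φ₂ − sin φ₁ cos φ₂ cos Δλ )
  = atan2(-0.0353, -0.5327) = 183.79°

183.8°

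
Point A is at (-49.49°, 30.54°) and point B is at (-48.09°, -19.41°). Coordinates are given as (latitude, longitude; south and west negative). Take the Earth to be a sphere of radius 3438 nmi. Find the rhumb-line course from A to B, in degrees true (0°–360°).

Meridional parts: M(φ₁)=-0.9969, M(φ₂)=-0.9598 → ΔM = +0.0371;  Δλ = -0.8718 rad
tan C = Δλ / ΔM = -23.5037 → C = 272.44°

272.4°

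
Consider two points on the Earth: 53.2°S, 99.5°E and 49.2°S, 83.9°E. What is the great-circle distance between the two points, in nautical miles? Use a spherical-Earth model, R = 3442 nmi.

633 nmi

Haversine: a = sin²(Δφ/2)+cos φ₁ cos φ₂ sin²(Δλ/2) = 0.00843;  σ = 2·atan2(√a,√(1−a))
σ = 10.534° → d = Rσ = 3442·0.18386 = 633 nmi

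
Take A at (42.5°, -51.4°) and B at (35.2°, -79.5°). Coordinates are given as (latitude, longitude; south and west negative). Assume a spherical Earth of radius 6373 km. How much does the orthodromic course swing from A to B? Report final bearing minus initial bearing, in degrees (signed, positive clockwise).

At departure: θ₁ = atan2(sin Δλ cos φ₂, cos φ₁ sin φ₂ − sin φ₁ cos φ₂ cos Δλ) = 260.85°
At arrival: θ₂ = atan2(sin Δλ cos φ₁, −cos φ₂ sin φ₁ + sin φ₂ cos φ₁ cos Δλ) = 242.97°
Δθ = θ₂ − θ₁ = -17.9°

-17.9°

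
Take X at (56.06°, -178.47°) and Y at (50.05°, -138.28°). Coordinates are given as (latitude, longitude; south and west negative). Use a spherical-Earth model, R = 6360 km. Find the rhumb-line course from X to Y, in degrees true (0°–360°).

104.0°

Meridional parts: M(φ₁)=+1.1869, M(φ₂)=+1.0120 → ΔM = -0.1749;  Δλ = +0.7014 rad
tan C = Δλ / ΔM = -4.0109 → C = 104.00°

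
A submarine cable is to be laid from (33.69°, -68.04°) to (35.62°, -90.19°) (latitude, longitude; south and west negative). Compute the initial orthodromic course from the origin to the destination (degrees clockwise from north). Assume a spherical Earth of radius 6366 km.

282.3°

θ = atan2( sin Δλ·cos φ₂ ,  cos φ₁ sin φ₂ − sin φ₁ cos φ₂ cos Δλ )
  = atan2(-0.3065, +0.0670) = 282.32°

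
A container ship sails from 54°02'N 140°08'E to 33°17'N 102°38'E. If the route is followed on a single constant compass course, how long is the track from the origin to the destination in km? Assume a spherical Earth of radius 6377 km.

3764 km

Δψ = ln[tan(π/4+φ₂/2)/tan(π/4+φ₁/2)] = -0.5085;  Δφ = -0.3622 rad,  Δλ = -0.6545 rad
q = Δφ/Δψ = 0.7122
d = R·√(Δφ² + q²Δλ²) = 6377·0.59026 = 3764 km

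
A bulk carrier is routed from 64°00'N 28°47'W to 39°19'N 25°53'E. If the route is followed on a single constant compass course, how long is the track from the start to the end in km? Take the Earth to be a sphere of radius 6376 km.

4566 km

Δψ = ln[tan(π/4+φ₂/2)/tan(π/4+φ₁/2)] = -0.7185;  Δφ = -0.4308 rad,  Δλ = +0.9541 rad
q = Δφ/Δψ = 0.5996
d = R·√(Δφ² + q²Δλ²) = 6376·0.71615 = 4566 km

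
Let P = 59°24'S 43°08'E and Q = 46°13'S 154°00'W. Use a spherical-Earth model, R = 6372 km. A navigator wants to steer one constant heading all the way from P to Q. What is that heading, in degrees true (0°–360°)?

Meridional parts: M(φ₁)=-1.2962, M(φ₂)=-0.9117 → ΔM = +0.3845;  Δλ = +2.8426 rad
tan C = Δλ / ΔM = +7.3934 → C = 82.30°

82.3°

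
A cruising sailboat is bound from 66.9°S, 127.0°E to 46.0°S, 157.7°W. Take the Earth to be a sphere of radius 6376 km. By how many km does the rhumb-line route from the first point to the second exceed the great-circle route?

262 km

Great circle: cos σ = sin φ₁ sin φ₂ + cos φ₁ cos φ₂ cos Δλ,  σ = 0.7513 rad → d_gc = 4790.1 km
Rhumb line: Δψ = +0.6816, q = Δφ/Δψ = 0.5352, d_rh = R√(Δφ²+q²Δλ²) = 5051.8 km
Excess = 5051.8 − 4790.1 = 261.7 ≈ 262 km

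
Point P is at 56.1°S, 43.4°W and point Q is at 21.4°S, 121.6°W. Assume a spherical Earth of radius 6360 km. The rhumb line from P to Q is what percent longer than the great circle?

Great circle: σ = 1.1494 rad → d_gc = Rσ = 7310.1 km
Rhumb: Δφ = +0.6056, Δλ = -1.3648, Δψ = +0.8057, q = Δφ/Δψ = 0.7517 → d_rh = R√(Δφ²+q²Δλ²) = 7577.2 km
Excess = (7577.2 − 7310.1) / 7310.1 = 267.1 / 7310.1 = 3.654% ≈ 3.7%

3.7%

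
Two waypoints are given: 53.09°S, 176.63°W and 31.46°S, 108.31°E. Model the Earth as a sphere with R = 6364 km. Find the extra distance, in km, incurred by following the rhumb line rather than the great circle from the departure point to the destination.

233 km

Great circle: cos σ = sin φ₁ sin φ₂ + cos φ₁ cos φ₂ cos Δλ,  σ = 0.9892 rad → d_gc = 6295.2 km
Rhumb line: Δψ = +0.5185, q = Δφ/Δψ = 0.7281, d_rh = R√(Δφ²+q²Δλ²) = 6528.4 km
Excess = 6528.4 − 6295.2 = 233.2 ≈ 233 km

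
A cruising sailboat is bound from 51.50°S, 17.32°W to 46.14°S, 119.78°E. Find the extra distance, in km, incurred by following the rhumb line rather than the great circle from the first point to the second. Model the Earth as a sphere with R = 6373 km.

Great circle: cos σ = sin φ₁ sin φ₂ + cos φ₁ cos φ₂ cos Δλ,  σ = 1.3199 rad → d_gc = 8411.5 km
Rhumb line: Δψ = +0.1423, q = Δφ/Δψ = 0.6576, d_rh = R√(Δφ²+q²Δλ²) = 10045.2 km
Excess = 10045.2 − 8411.5 = 1633.7 ≈ 1634 km

1634 km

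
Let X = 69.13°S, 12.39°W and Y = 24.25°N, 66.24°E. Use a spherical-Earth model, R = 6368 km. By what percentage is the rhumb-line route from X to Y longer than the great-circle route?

Great circle: σ = 1.8962 rad → d_gc = Rσ = 12075.3 km
Rhumb: Δφ = +1.6298, Δλ = +1.3724, Δψ = +2.1284, q = Δφ/Δψ = 0.7657 → d_rh = R√(Δφ²+q²Δλ²) = 12348.9 km
Excess = (12348.9 − 12075.3) / 12075.3 = 273.6 / 12075.3 = 2.27% ≈ 2.3%

2.3%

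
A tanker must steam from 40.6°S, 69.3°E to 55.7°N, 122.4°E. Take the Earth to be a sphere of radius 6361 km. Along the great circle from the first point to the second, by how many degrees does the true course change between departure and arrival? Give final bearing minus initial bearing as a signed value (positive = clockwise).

+11.2°

At departure: θ₁ = atan2(sin Δλ cos φ₂, cos φ₁ sin φ₂ − sin φ₁ cos φ₂ cos Δλ) = 28.00°
At arrival: θ₂ = atan2(sin Δλ cos φ₁, −cos φ₂ sin φ₁ + sin φ₂ cos φ₁ cos Δλ) = 39.24°
Δθ = θ₂ − θ₁ = +11.2°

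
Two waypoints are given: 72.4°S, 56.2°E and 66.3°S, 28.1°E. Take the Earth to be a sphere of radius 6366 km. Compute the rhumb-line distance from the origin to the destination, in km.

1286 km

Δψ = ln[tan(π/4+φ₂/2)/tan(π/4+φ₁/2)] = +0.3041;  Δφ = +0.1065 rad,  Δλ = -0.4904 rad
q = Δφ/Δψ = 0.3501
d = R·√(Δφ² + q²Δλ²) = 6366·0.20204 = 1286 km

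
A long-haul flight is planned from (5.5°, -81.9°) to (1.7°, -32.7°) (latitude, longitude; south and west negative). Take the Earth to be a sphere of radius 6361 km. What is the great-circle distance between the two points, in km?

5466 km

Haversine: a = sin²(Δφ/2)+cos φ₁ cos φ₂ sin²(Δλ/2) = 0.17352;  σ = 2·atan2(√a,√(1−a))
σ = 49.234° → d = Rσ = 6361·0.85930 = 5466 km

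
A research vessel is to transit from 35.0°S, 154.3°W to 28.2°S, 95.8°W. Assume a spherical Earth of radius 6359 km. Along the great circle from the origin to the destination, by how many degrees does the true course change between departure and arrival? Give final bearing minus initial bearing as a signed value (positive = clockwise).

At departure: θ₁ = atan2(sin Δλ cos φ₂, cos φ₁ sin φ₂ − sin φ₁ cos φ₂ cos Δλ) = 99.29°
At arrival: θ₂ = atan2(sin Δλ cos φ₁, −cos φ₂ sin φ₁ + sin φ₂ cos φ₁ cos Δλ) = 66.53°
Δθ = θ₂ − θ₁ = -32.8°

-32.8°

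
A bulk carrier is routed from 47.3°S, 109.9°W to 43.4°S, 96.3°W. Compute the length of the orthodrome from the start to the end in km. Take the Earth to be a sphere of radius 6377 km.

cos σ = sin φ₁ sin φ₂ + cos φ₁ cos φ₂ cos Δλ
      = sin(-47.30°)sin(-43.40°) + cos(-47.30°)cos(-43.40°)cos(13.60°) = 0.9839
σ = 10.305° → d = Rσ = 6377·0.17986 = 1147 km

1147 km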